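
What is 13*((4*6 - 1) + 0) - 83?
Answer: 216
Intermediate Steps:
13*((4*6 - 1) + 0) - 83 = 13*((24 - 1) + 0) - 83 = 13*(23 + 0) - 83 = 13*23 - 83 = 299 - 83 = 216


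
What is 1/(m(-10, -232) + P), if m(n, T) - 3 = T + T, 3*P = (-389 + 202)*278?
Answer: -3/53369 ≈ -5.6212e-5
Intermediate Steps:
P = -51986/3 (P = ((-389 + 202)*278)/3 = (-187*278)/3 = (⅓)*(-51986) = -51986/3 ≈ -17329.)
m(n, T) = 3 + 2*T (m(n, T) = 3 + (T + T) = 3 + 2*T)
1/(m(-10, -232) + P) = 1/((3 + 2*(-232)) - 51986/3) = 1/((3 - 464) - 51986/3) = 1/(-461 - 51986/3) = 1/(-53369/3) = -3/53369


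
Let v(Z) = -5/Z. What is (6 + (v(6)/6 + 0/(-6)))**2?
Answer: 44521/1296 ≈ 34.353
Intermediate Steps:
(6 + (v(6)/6 + 0/(-6)))**2 = (6 + (-5/6/6 + 0/(-6)))**2 = (6 + (-5*1/6*(1/6) + 0*(-1/6)))**2 = (6 + (-5/6*1/6 + 0))**2 = (6 + (-5/36 + 0))**2 = (6 - 5/36)**2 = (211/36)**2 = 44521/1296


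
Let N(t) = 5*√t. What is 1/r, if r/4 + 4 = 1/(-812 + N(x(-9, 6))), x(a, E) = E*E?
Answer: -391/6258 ≈ -0.062480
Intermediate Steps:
x(a, E) = E²
r = -6258/391 (r = -16 + 4/(-812 + 5*√(6²)) = -16 + 4/(-812 + 5*√36) = -16 + 4/(-812 + 5*6) = -16 + 4/(-812 + 30) = -16 + 4/(-782) = -16 + 4*(-1/782) = -16 - 2/391 = -6258/391 ≈ -16.005)
1/r = 1/(-6258/391) = -391/6258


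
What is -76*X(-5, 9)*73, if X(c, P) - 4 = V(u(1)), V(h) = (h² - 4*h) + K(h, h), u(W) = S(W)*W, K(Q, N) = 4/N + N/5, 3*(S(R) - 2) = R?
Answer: -4005656/315 ≈ -12716.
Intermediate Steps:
S(R) = 2 + R/3
K(Q, N) = 4/N + N/5 (K(Q, N) = 4/N + N*(⅕) = 4/N + N/5)
u(W) = W*(2 + W/3) (u(W) = (2 + W/3)*W = W*(2 + W/3))
V(h) = h² + 4/h - 19*h/5 (V(h) = (h² - 4*h) + (4/h + h/5) = h² + 4/h - 19*h/5)
X(c, P) = 722/315 (X(c, P) = 4 + (((⅓)*1*(6 + 1))² + 4/(((⅓)*1*(6 + 1))) - 19*(6 + 1)/15) = 4 + (((⅓)*1*7)² + 4/(((⅓)*1*7)) - 19*7/15) = 4 + ((7/3)² + 4/(7/3) - 19/5*7/3) = 4 + (49/9 + 4*(3/7) - 133/15) = 4 + (49/9 + 12/7 - 133/15) = 4 - 538/315 = 722/315)
-76*X(-5, 9)*73 = -76*722/315*73 = -54872/315*73 = -4005656/315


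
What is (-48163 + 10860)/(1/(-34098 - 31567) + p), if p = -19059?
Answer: 2449501495/1251509236 ≈ 1.9572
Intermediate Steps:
(-48163 + 10860)/(1/(-34098 - 31567) + p) = (-48163 + 10860)/(1/(-34098 - 31567) - 19059) = -37303/(1/(-65665) - 19059) = -37303/(-1/65665 - 19059) = -37303/(-1251509236/65665) = -37303*(-65665/1251509236) = 2449501495/1251509236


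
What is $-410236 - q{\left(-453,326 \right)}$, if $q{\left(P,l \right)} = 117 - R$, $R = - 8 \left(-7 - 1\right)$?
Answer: $-410289$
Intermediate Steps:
$R = 64$ ($R = - 8 \left(-7 + \left(-5 + 4\right)\right) = - 8 \left(-7 - 1\right) = - 8 \left(-8\right) = \left(-1\right) \left(-64\right) = 64$)
$q{\left(P,l \right)} = 53$ ($q{\left(P,l \right)} = 117 - 64 = 53$)
$-410236 - q{\left(-453,326 \right)} = -410236 - 53 = -410289$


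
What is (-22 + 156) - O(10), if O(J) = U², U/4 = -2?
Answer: 70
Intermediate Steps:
U = -8 (U = 4*(-2) = -8)
O(J) = 64 (O(J) = (-8)² = 64)
(-22 + 156) - O(10) = (-22 + 156) - 1*64 = 134 - 64 = 70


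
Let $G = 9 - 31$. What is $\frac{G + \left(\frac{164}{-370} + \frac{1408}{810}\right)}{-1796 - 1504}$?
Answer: $\frac{77566}{12362625} \approx 0.0062742$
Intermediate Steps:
$G = -22$ ($G = 9 - 31 = -22$)
$\frac{G + \left(\frac{164}{-370} + \frac{1408}{810}\right)}{-1796 - 1504} = \frac{-22 + \left(\frac{164}{-370} + \frac{1408}{810}\right)}{-1796 - 1504} = \frac{-22 + \left(164 \left(- \frac{1}{370}\right) + 1408 \cdot \frac{1}{810}\right)}{-3300} = \left(-22 + \left(- \frac{82}{185} + \frac{704}{405}\right)\right) \left(- \frac{1}{3300}\right) = \left(-22 + \frac{19406}{14985}\right) \left(- \frac{1}{3300}\right) = \left(- \frac{310264}{14985}\right) \left(- \frac{1}{3300}\right) = \frac{77566}{12362625}$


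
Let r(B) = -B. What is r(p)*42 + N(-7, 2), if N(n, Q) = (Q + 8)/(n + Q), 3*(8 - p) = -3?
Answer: -380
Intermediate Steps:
p = 9 (p = 8 - ⅓*(-3) = 8 + 1 = 9)
N(n, Q) = (8 + Q)/(Q + n)
r(p)*42 + N(-7, 2) = -1*9*42 + (8 + 2)/(2 - 7) = -9*42 + 10/(-5) = -378 - ⅕*10 = -378 - 2 = -380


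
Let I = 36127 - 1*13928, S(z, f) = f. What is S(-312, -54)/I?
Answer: -54/22199 ≈ -0.0024325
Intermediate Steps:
I = 22199 (I = 36127 - 13928 = 22199)
S(-312, -54)/I = -54/22199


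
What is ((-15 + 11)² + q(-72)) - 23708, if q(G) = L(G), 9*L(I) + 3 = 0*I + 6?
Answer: -71075/3 ≈ -23692.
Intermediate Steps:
L(I) = ⅓ (L(I) = -⅓ + (0*I + 6)/9 = -⅓ + (0 + 6)/9 = -⅓ + (⅑)*6 = -⅓ + ⅔ = ⅓)
q(G) = ⅓
((-15 + 11)² + q(-72)) - 23708 = ((-15 + 11)² + ⅓) - 23708 = ((-4)² + ⅓) - 23708 = (16 + ⅓) - 23708 = 49/3 - 23708 = -71075/3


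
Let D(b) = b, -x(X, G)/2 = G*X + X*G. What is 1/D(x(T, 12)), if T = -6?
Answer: 1/288 ≈ 0.0034722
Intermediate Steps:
x(X, G) = -4*G*X (x(X, G) = -2*(G*X + X*G) = -2*(G*X + G*X) = -4*G*X)
1/D(x(T, 12)) = 1/(-4*12*(-6)) = 1/288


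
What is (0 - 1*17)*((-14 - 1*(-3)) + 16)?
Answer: -85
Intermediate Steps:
(0 - 1*17)*((-14 - 1*(-3)) + 16) = (0 - 17)*((-14 + 3) + 16) = -17*(-11 + 16) = -17*5 = -85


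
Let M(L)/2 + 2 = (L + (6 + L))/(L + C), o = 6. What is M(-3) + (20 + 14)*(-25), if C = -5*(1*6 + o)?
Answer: -854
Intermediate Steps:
C = -60 (C = -5*(1*6 + 6) = -5*(6 + 6) = -5*12 = -60)
M(L) = -4 + 2*(6 + 2*L)/(-60 + L) (M(L) = -4 + 2*((L + (6 + L))/(L - 60)) = -4 + 2*((6 + 2*L)/(-60 + L)) = -4 + 2*(6 + 2*L)/(-60 + L))
M(-3) + (20 + 14)*(-25) = 252/(-60 - 3) + (20 + 14)*(-25) = 252/(-63) + 34*(-25) = 252*(-1/63) - 850 = -4 - 850 = -854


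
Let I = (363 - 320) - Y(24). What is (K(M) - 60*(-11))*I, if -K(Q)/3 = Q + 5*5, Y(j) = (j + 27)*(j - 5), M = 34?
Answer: -447258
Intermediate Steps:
Y(j) = (-5 + j)*(27 + j) (Y(j) = (27 + j)*(-5 + j) = (-5 + j)*(27 + j))
I = -926 (I = (363 - 320) - (-135 + 24² + 22*24) = 43 - (-135 + 576 + 528) = 43 - 1*969 = 43 - 969 = -926)
K(Q) = -75 - 3*Q (K(Q) = -3*(Q + 5*5) = -3*(Q + 25) = -3*(25 + Q) = -75 - 3*Q)
(K(M) - 60*(-11))*I = ((-75 - 3*34) - 60*(-11))*(-926) = ((-75 - 102) + 660)*(-926) = (-177 + 660)*(-926) = 483*(-926) = -447258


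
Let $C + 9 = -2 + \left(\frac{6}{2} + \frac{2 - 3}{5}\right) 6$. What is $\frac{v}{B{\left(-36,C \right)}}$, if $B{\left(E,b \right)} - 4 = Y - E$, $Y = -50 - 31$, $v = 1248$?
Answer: $- \frac{1248}{41} \approx -30.439$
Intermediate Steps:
$Y = -81$
$C = \frac{29}{5}$ ($C = -9 - \left(2 - \left(\frac{6}{2} + \frac{2 - 3}{5}\right) 6\right) = -9 - \left(2 - \left(6 \cdot \frac{1}{2} - \frac{1}{5}\right) 6\right) = -9 - \left(2 - \left(3 - \frac{1}{5}\right) 6\right) = -9 + \left(-2 + \frac{14}{5} \cdot 6\right) = -9 + \left(-2 + \frac{84}{5}\right) = -9 + \frac{74}{5} = \frac{29}{5} \approx 5.8$)
$B{\left(E,b \right)} = -77 - E$ ($B{\left(E,b \right)} = 4 - \left(81 + E\right) = -77 - E$)
$\frac{v}{B{\left(-36,C \right)}} = \frac{1248}{-77 - -36} = \frac{1248}{-77 + 36} = \frac{1248}{-41} = 1248 \left(- \frac{1}{41}\right) = - \frac{1248}{41}$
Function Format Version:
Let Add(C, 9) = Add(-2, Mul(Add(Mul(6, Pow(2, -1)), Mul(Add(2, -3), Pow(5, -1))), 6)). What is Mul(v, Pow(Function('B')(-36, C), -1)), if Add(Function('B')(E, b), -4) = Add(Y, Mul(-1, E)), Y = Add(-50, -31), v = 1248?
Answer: Rational(-1248, 41) ≈ -30.439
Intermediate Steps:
Y = -81
C = Rational(29, 5) (C = Add(-9, Add(-2, Mul(Add(Mul(6, Pow(2, -1)), Mul(Add(2, -3), Pow(5, -1))), 6))) = Add(-9, Add(-2, Mul(Add(Mul(6, Rational(1, 2)), Mul(-1, Rational(1, 5))), 6))) = Add(-9, Add(-2, Mul(Add(3, Rational(-1, 5)), 6))) = Add(-9, Add(-2, Mul(Rational(14, 5), 6))) = Add(-9, Add(-2, Rational(84, 5))) = Add(-9, Rational(74, 5)) = Rational(29, 5) ≈ 5.8000)
Function('B')(E, b) = Add(-77, Mul(-1, E)) (Function('B')(E, b) = Add(4, Add(-81, Mul(-1, E))) = Add(-77, Mul(-1, E)))
Mul(v, Pow(Function('B')(-36, C), -1)) = Mul(1248, Pow(Add(-77, Mul(-1, -36)), -1)) = Mul(1248, Pow(Add(-77, 36), -1)) = Mul(1248, Pow(-41, -1)) = Mul(1248, Rational(-1, 41)) = Rational(-1248, 41)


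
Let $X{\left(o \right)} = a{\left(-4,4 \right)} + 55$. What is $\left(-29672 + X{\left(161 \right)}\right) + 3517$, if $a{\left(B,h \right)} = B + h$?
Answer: $-26100$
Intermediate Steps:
$X{\left(o \right)} = 55$ ($X{\left(o \right)} = \left(-4 + 4\right) + 55 = 0 + 55 = 55$)
$\left(-29672 + X{\left(161 \right)}\right) + 3517 = \left(-29672 + 55\right) + 3517 = -29617 + 3517 = -26100$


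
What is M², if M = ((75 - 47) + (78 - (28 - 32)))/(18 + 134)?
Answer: 3025/5776 ≈ 0.52372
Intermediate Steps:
M = 55/76 (M = (28 + (78 - 1*(-4)))/152 = (28 + (78 + 4))*(1/152) = (28 + 82)*(1/152) = 110*(1/152) = 55/76 ≈ 0.72368)
M² = (55/76)² = 3025/5776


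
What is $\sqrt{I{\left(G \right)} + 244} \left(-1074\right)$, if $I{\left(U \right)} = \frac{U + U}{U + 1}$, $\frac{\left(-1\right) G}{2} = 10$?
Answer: $- \frac{2148 \sqrt{22211}}{19} \approx -16849.0$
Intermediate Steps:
$G = -20$ ($G = \left(-2\right) 10 = -20$)
$I{\left(U \right)} = \frac{2 U}{1 + U}$
$\sqrt{I{\left(G \right)} + 244} \left(-1074\right) = \sqrt{2 \left(-20\right) \frac{1}{1 - 20} + 244} \left(-1074\right) = \sqrt{2 \left(-20\right) \frac{1}{-19} + 244} \left(-1074\right) = \sqrt{2 \left(-20\right) \left(- \frac{1}{19}\right) + 244} \left(-1074\right) = \sqrt{\frac{40}{19} + 244} \left(-1074\right) = \sqrt{\frac{4676}{19}} \left(-1074\right) = \frac{2 \sqrt{22211}}{19} \left(-1074\right) = - \frac{2148 \sqrt{22211}}{19}$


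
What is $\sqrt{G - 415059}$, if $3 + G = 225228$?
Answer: $i \sqrt{189834} \approx 435.7 i$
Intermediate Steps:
$G = 225225$ ($G = -3 + 225228 = 225225$)
$\sqrt{G - 415059} = \sqrt{225225 - 415059} = \sqrt{-189834} = i \sqrt{189834}$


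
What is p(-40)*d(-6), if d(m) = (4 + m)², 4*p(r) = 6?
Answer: 6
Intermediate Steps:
p(r) = 3/2 (p(r) = (¼)*6 = 3/2)
p(-40)*d(-6) = 3*(4 - 6)²/2 = (3/2)*(-2)² = (3/2)*4 = 6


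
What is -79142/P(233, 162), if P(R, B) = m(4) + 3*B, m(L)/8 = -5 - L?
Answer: -39571/207 ≈ -191.16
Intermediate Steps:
m(L) = -40 - 8*L (m(L) = 8*(-5 - L) = -40 - 8*L)
P(R, B) = -72 + 3*B (P(R, B) = (-40 - 8*4) + 3*B = (-40 - 32) + 3*B = -72 + 3*B)
-79142/P(233, 162) = -79142/(-72 + 3*162) = -79142/(-72 + 486) = -79142/414 = -79142*1/414 = -39571/207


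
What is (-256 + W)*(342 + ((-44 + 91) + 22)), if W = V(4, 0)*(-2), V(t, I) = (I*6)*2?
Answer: -105216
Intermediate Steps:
V(t, I) = 12*I (V(t, I) = (6*I)*2 = 12*I)
W = 0 (W = (12*0)*(-2) = 0*(-2) = 0)
(-256 + W)*(342 + ((-44 + 91) + 22)) = (-256 + 0)*(342 + ((-44 + 91) + 22)) = -256*(342 + (47 + 22)) = -256*(342 + 69) = -256*411 = -105216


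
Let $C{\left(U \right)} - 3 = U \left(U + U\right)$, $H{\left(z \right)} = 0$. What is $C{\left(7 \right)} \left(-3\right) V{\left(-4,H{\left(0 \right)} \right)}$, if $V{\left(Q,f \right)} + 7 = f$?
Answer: $2121$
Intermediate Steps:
$V{\left(Q,f \right)} = -7 + f$
$C{\left(U \right)} = 3 + 2 U^{2}$ ($C{\left(U \right)} = 3 + U \left(U + U\right) = 3 + U 2 U = 3 + 2 U^{2}$)
$C{\left(7 \right)} \left(-3\right) V{\left(-4,H{\left(0 \right)} \right)} = \left(3 + 2 \cdot 7^{2}\right) \left(-3\right) \left(-7 + 0\right) = \left(3 + 2 \cdot 49\right) \left(-3\right) \left(-7\right) = \left(3 + 98\right) \left(-3\right) \left(-7\right) = 101 \left(-3\right) \left(-7\right) = \left(-303\right) \left(-7\right) = 2121$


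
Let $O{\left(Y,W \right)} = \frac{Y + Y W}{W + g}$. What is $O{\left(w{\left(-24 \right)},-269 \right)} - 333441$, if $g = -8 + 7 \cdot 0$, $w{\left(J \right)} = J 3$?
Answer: $- \frac{92382453}{277} \approx -3.3351 \cdot 10^{5}$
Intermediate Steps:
$w{\left(J \right)} = 3 J$
$g = -8$ ($g = -8 + 0 = -8$)
$O{\left(Y,W \right)} = \frac{Y + W Y}{-8 + W}$ ($O{\left(Y,W \right)} = \frac{Y + Y W}{W - 8} = \frac{Y + W Y}{-8 + W}$)
$O{\left(w{\left(-24 \right)},-269 \right)} - 333441 = \frac{3 \left(-24\right) \left(1 - 269\right)}{-8 - 269} - 333441 = \left(-72\right) \frac{1}{-277} \left(-268\right) - 333441 = \left(-72\right) \left(- \frac{1}{277}\right) \left(-268\right) - 333441 = - \frac{19296}{277} - 333441 = - \frac{92382453}{277}$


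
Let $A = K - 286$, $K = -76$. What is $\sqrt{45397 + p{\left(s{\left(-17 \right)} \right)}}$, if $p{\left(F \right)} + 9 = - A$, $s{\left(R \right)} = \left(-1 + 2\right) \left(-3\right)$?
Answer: $5 \sqrt{1830} \approx 213.89$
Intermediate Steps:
$A = -362$ ($A = -76 - 286 = -362$)
$s{\left(R \right)} = -3$ ($s{\left(R \right)} = 1 \left(-3\right) = -3$)
$p{\left(F \right)} = 353$ ($p{\left(F \right)} = -9 - -362 = -9 + 362 = 353$)
$\sqrt{45397 + p{\left(s{\left(-17 \right)} \right)}} = \sqrt{45397 + 353} = \sqrt{45750} = 5 \sqrt{1830}$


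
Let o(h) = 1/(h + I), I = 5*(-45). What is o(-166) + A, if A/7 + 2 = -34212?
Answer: -93643719/391 ≈ -2.3950e+5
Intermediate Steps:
A = -239498 (A = -14 + 7*(-34212) = -14 - 239484 = -239498)
I = -225
o(h) = 1/(-225 + h) (o(h) = 1/(h - 225) = 1/(-225 + h))
o(-166) + A = 1/(-225 - 166) - 239498 = 1/(-391) - 239498 = -1/391 - 239498 = -93643719/391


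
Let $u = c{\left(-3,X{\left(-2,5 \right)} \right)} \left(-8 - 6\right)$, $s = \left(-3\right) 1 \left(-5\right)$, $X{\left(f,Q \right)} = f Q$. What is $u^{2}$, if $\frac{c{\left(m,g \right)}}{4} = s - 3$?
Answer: $451584$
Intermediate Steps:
$X{\left(f,Q \right)} = Q f$
$s = 15$ ($s = \left(-3\right) \left(-5\right) = 15$)
$c{\left(m,g \right)} = 48$ ($c{\left(m,g \right)} = 4 \left(15 - 3\right) = 4 \cdot 12 = 48$)
$u = -672$ ($u = 48 \left(-8 - 6\right) = 48 \left(-14\right) = -672$)
$u^{2} = \left(-672\right)^{2} = 451584$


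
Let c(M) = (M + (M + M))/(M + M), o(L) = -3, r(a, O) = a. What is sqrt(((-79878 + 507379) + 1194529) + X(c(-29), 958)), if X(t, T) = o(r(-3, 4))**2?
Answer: sqrt(1622039) ≈ 1273.6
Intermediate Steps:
c(M) = 3/2 (c(M) = (M + 2*M)/((2*M)) = (3*M)*(1/(2*M)) = 3/2)
X(t, T) = 9 (X(t, T) = (-3)**2 = 9)
sqrt(((-79878 + 507379) + 1194529) + X(c(-29), 958)) = sqrt(((-79878 + 507379) + 1194529) + 9) = sqrt((427501 + 1194529) + 9) = sqrt(1622030 + 9) = sqrt(1622039)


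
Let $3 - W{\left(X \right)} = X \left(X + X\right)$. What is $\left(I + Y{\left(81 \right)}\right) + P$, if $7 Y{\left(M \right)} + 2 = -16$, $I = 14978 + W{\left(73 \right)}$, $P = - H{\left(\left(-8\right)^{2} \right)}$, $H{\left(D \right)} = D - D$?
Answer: $\frac{30243}{7} \approx 4320.4$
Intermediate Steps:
$W{\left(X \right)} = 3 - 2 X^{2}$ ($W{\left(X \right)} = 3 - X \left(X + X\right) = 3 - X 2 X = 3 - 2 X^{2}$)
$H{\left(D \right)} = 0$
$P = 0$ ($P = \left(-1\right) 0 = 0$)
$I = 4323$ ($I = 14978 + \left(3 - 2 \cdot 73^{2}\right) = 14978 + \left(3 - 10658\right) = 14978 - 10655 = 4323$)
$Y{\left(M \right)} = - \frac{18}{7}$ ($Y{\left(M \right)} = - \frac{2}{7} + \frac{1}{7} \left(-16\right) = - \frac{2}{7} - \frac{16}{7} = - \frac{18}{7}$)
$\left(I + Y{\left(81 \right)}\right) + P = \left(4323 - \frac{18}{7}\right) + 0 = \frac{30243}{7} + 0 = \frac{30243}{7}$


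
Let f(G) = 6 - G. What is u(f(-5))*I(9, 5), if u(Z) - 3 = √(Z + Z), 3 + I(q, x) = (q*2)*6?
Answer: 315 + 105*√22 ≈ 807.49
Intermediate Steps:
I(q, x) = -3 + 12*q (I(q, x) = -3 + (q*2)*6 = -3 + (2*q)*6 = -3 + 12*q)
u(Z) = 3 + √2*√Z (u(Z) = 3 + √(Z + Z) = 3 + √(2*Z) = 3 + √2*√Z)
u(f(-5))*I(9, 5) = (3 + √2*√(6 - 1*(-5)))*(-3 + 12*9) = (3 + √2*√(6 + 5))*(-3 + 108) = (3 + √2*√11)*105 = (3 + √22)*105 = 315 + 105*√22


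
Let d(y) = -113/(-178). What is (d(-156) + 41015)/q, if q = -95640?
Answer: -7300783/17023920 ≈ -0.42885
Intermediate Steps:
d(y) = 113/178 (d(y) = -113*(-1/178) = 113/178)
(d(-156) + 41015)/q = (113/178 + 41015)/(-95640) = (7300783/178)*(-1/95640) = -7300783/17023920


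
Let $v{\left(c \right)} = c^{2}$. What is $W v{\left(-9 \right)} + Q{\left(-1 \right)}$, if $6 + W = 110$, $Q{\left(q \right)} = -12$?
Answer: $8412$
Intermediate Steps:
$W = 104$ ($W = -6 + 110 = 104$)
$W v{\left(-9 \right)} + Q{\left(-1 \right)} = 104 \left(-9\right)^{2} - 12 = 104 \cdot 81 - 12 = 8424 - 12 = 8412$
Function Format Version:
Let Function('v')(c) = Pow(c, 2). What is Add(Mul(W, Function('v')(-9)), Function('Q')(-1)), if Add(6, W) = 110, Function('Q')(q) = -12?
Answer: 8412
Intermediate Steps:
W = 104 (W = Add(-6, 110) = 104)
Add(Mul(W, Function('v')(-9)), Function('Q')(-1)) = Add(Mul(104, Pow(-9, 2)), -12) = Add(Mul(104, 81), -12) = Add(8424, -12) = 8412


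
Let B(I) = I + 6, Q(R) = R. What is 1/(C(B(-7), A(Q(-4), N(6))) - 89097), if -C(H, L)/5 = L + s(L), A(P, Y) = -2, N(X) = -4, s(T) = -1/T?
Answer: -2/178179 ≈ -1.1225e-5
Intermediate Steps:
B(I) = 6 + I
C(H, L) = -5*L + 5/L (C(H, L) = -5*(L - 1/L) = -5*L + 5/L)
1/(C(B(-7), A(Q(-4), N(6))) - 89097) = 1/((-5*(-2) + 5/(-2)) - 89097) = 1/((10 + 5*(-½)) - 89097) = 1/((10 - 5/2) - 89097) = 1/(15/2 - 89097) = 1/(-178179/2) = -2/178179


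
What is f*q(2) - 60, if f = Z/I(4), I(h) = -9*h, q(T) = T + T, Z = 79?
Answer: -619/9 ≈ -68.778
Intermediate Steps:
q(T) = 2*T
f = -79/36 (f = 79/((-9*4)) = 79/(-36) = 79*(-1/36) = -79/36 ≈ -2.1944)
f*q(2) - 60 = -79*2/18 - 60 = -79/36*4 - 60 = -79/9 - 60 = -619/9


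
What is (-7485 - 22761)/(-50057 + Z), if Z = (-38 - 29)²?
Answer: 15123/22784 ≈ 0.66376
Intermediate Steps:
Z = 4489 (Z = (-67)² = 4489)
(-7485 - 22761)/(-50057 + Z) = (-7485 - 22761)/(-50057 + 4489) = -30246/(-45568) = -30246*(-1/45568) = 15123/22784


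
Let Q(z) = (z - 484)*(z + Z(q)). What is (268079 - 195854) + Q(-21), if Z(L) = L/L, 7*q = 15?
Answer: 82325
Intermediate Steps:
q = 15/7 (q = (1/7)*15 = 15/7 ≈ 2.1429)
Z(L) = 1
Q(z) = (1 + z)*(-484 + z) (Q(z) = (z - 484)*(z + 1) = (-484 + z)*(1 + z) = (1 + z)*(-484 + z))
(268079 - 195854) + Q(-21) = (268079 - 195854) + (-484 + (-21)**2 - 483*(-21)) = 72225 + (-484 + 441 + 10143) = 72225 + 10100 = 82325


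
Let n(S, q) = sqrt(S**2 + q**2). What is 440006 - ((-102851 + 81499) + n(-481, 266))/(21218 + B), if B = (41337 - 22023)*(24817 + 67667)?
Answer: 392981941462258/893128597 - sqrt(302117)/1786257194 ≈ 4.4001e+5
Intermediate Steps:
B = 1786235976 (B = 19314*92484 = 1786235976)
440006 - ((-102851 + 81499) + n(-481, 266))/(21218 + B) = 440006 - ((-102851 + 81499) + sqrt((-481)**2 + 266**2))/(21218 + 1786235976) = 440006 - (-21352 + sqrt(231361 + 70756))/1786257194 = 440006 - (-21352 + sqrt(302117))/1786257194 = 440006 - (-10676/893128597 + sqrt(302117)/1786257194) = 440006 + (10676/893128597 - sqrt(302117)/1786257194) = 392981941462258/893128597 - sqrt(302117)/1786257194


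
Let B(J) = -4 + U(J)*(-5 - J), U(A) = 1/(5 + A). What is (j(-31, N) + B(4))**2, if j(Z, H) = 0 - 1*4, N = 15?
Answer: 81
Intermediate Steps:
j(Z, H) = -4 (j(Z, H) = 0 - 4 = -4)
B(J) = -4 + (-5 - J)/(5 + J)
(j(-31, N) + B(4))**2 = (-4 - 5)**2 = (-9)**2 = 81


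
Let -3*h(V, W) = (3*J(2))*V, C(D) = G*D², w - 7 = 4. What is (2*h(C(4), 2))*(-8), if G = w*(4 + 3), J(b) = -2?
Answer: -39424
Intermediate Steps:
w = 11 (w = 7 + 4 = 11)
G = 77 (G = 11*(4 + 3) = 11*7 = 77)
C(D) = 77*D²
h(V, W) = 2*V (h(V, W) = -3*(-2)*V/3 = -(-2)*V = 2*V)
(2*h(C(4), 2))*(-8) = (2*(2*(77*4²)))*(-8) = (2*(2*(77*16)))*(-8) = (2*(2*1232))*(-8) = (2*2464)*(-8) = 4928*(-8) = -39424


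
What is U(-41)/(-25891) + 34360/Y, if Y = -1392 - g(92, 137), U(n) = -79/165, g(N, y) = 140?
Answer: -36696578593/1636181745 ≈ -22.428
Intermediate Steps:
U(n) = -79/165 (U(n) = -79*1/165 = -79/165)
Y = -1532 (Y = -1392 - 1*140 = -1392 - 140 = -1532)
U(-41)/(-25891) + 34360/Y = -79/165/(-25891) + 34360/(-1532) = -79/165*(-1/25891) + 34360*(-1/1532) = 79/4272015 - 8590/383 = -36696578593/1636181745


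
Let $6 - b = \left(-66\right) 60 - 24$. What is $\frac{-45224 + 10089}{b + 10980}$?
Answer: $- \frac{7027}{2994} \approx -2.347$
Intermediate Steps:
$b = 3990$ ($b = 6 - \left(\left(-66\right) 60 - 24\right) = 6 - \left(-3960 - 24\right) = 6 - -3984 = 6 + 3984 = 3990$)
$\frac{-45224 + 10089}{b + 10980} = \frac{-45224 + 10089}{3990 + 10980} = - \frac{35135}{14970} = \left(-35135\right) \frac{1}{14970} = - \frac{7027}{2994}$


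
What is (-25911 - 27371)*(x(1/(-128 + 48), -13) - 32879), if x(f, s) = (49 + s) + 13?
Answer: 1749248060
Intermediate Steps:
x(f, s) = 62 + s
(-25911 - 27371)*(x(1/(-128 + 48), -13) - 32879) = (-25911 - 27371)*((62 - 13) - 32879) = -53282*(49 - 32879) = -53282*(-32830) = 1749248060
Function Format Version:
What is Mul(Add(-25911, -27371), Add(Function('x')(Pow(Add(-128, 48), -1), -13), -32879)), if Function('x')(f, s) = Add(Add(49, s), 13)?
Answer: 1749248060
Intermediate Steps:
Function('x')(f, s) = Add(62, s)
Mul(Add(-25911, -27371), Add(Function('x')(Pow(Add(-128, 48), -1), -13), -32879)) = Mul(Add(-25911, -27371), Add(Add(62, -13), -32879)) = Mul(-53282, Add(49, -32879)) = Mul(-53282, -32830) = 1749248060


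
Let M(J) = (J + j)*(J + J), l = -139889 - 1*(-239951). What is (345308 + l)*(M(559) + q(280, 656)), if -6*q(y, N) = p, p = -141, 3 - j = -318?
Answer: 438183286995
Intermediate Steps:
j = 321 (j = 3 - 1*(-318) = 3 + 318 = 321)
l = 100062 (l = -139889 + 239951 = 100062)
M(J) = 2*J*(321 + J) (M(J) = (J + 321)*(J + J) = (321 + J)*(2*J) = 2*J*(321 + J))
q(y, N) = 47/2 (q(y, N) = -⅙*(-141) = 47/2)
(345308 + l)*(M(559) + q(280, 656)) = (345308 + 100062)*(2*559*(321 + 559) + 47/2) = 445370*(2*559*880 + 47/2) = 445370*(983840 + 47/2) = 445370*(1967727/2) = 438183286995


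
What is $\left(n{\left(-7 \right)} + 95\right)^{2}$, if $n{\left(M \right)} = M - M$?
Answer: $9025$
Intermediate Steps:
$n{\left(M \right)} = 0$
$\left(n{\left(-7 \right)} + 95\right)^{2} = \left(0 + 95\right)^{2} = 95^{2} = 9025$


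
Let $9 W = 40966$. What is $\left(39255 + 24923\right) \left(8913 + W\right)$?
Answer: $\frac{7777282574}{9} \approx 8.6414 \cdot 10^{8}$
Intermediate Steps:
$W = \frac{40966}{9}$ ($W = \frac{1}{9} \cdot 40966 = \frac{40966}{9} \approx 4551.8$)
$\left(39255 + 24923\right) \left(8913 + W\right) = \left(39255 + 24923\right) \left(8913 + \frac{40966}{9}\right) = 64178 \cdot \frac{121183}{9} = \frac{7777282574}{9}$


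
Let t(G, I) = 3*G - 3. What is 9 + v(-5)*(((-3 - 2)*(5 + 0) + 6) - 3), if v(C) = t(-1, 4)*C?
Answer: -651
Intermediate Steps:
t(G, I) = -3 + 3*G
v(C) = -6*C (v(C) = (-3 + 3*(-1))*C = (-3 - 3)*C = -6*C)
9 + v(-5)*(((-3 - 2)*(5 + 0) + 6) - 3) = 9 + (-6*(-5))*(((-3 - 2)*(5 + 0) + 6) - 3) = 9 + 30*((-5*5 + 6) - 3) = 9 + 30*((-25 + 6) - 3) = 9 + 30*(-19 - 3) = 9 + 30*(-22) = 9 - 660 = -651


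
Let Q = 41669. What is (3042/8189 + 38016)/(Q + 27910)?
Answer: 34590674/63309159 ≈ 0.54638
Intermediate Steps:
(3042/8189 + 38016)/(Q + 27910) = (3042/8189 + 38016)/(41669 + 27910) = (3042*(1/8189) + 38016)/69579 = (3042/8189 + 38016)*(1/69579) = (311316066/8189)*(1/69579) = 34590674/63309159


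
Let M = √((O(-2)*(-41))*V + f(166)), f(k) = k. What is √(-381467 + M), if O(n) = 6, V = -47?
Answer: √(-381467 + 4*√733) ≈ 617.54*I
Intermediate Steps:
M = 4*√733 (M = √((6*(-41))*(-47) + 166) = √(-246*(-47) + 166) = √(11562 + 166) = √11728 = 4*√733 ≈ 108.30)
√(-381467 + M) = √(-381467 + 4*√733)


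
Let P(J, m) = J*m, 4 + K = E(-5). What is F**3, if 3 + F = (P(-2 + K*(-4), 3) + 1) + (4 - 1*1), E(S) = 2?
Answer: 6859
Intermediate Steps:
K = -2 (K = -4 + 2 = -2)
F = 19 (F = -3 + (((-2 - 2*(-4))*3 + 1) + (4 - 1*1)) = -3 + (((-2 + 8)*3 + 1) + (4 - 1)) = -3 + ((6*3 + 1) + 3) = -3 + ((18 + 1) + 3) = -3 + (19 + 3) = -3 + 22 = 19)
F**3 = 19**3 = 6859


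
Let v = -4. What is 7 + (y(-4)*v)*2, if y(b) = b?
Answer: 39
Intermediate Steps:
7 + (y(-4)*v)*2 = 7 - 4*(-4)*2 = 7 + 16*2 = 7 + 32 = 39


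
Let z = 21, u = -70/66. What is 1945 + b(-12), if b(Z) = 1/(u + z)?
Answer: 1279843/658 ≈ 1945.1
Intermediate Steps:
u = -35/33 (u = -70*1/66 = -35/33 ≈ -1.0606)
b(Z) = 33/658 (b(Z) = 1/(-35/33 + 21) = 1/(658/33) = 33/658)
1945 + b(-12) = 1945 + 33/658 = 1279843/658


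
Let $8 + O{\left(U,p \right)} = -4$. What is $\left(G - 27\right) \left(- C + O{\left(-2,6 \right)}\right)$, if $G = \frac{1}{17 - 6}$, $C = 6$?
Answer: $\frac{5328}{11} \approx 484.36$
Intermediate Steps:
$O{\left(U,p \right)} = -12$ ($O{\left(U,p \right)} = -8 - 4 = -12$)
$G = \frac{1}{11} \approx 0.090909$
$\left(G - 27\right) \left(- C + O{\left(-2,6 \right)}\right) = \left(\frac{1}{11} - 27\right) \left(\left(-1\right) 6 - 12\right) = - \frac{296 \left(-6 - 12\right)}{11} = \left(- \frac{296}{11}\right) \left(-18\right) = \frac{5328}{11}$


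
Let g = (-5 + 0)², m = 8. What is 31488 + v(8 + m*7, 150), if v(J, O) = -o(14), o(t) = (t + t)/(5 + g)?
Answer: 472306/15 ≈ 31487.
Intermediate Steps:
g = 25 (g = (-5)² = 25)
o(t) = t/15 (o(t) = (t + t)/(5 + 25) = (2*t)/30 = (2*t)*(1/30) = t/15)
v(J, O) = -14/15
31488 + v(8 + m*7, 150) = 31488 - 14/15 = 472306/15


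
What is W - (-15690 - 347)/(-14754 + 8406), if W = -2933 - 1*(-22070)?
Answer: 121465639/6348 ≈ 19134.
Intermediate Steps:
W = 19137 (W = -2933 + 22070 = 19137)
W - (-15690 - 347)/(-14754 + 8406) = 19137 - (-15690 - 347)/(-14754 + 8406) = 19137 - (-16037)/(-6348) = 19137 - (-16037)*(-1)/6348 = 19137 - 1*16037/6348 = 19137 - 16037/6348 = 121465639/6348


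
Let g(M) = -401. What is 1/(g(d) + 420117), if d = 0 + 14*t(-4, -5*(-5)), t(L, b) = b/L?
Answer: 1/419716 ≈ 2.3826e-6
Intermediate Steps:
d = -175/2 (d = 0 + 14*(-5*(-5)/(-4)) = 0 + 14*(25*(-¼)) = 0 + 14*(-25/4) = 0 - 175/2 = -175/2 ≈ -87.500)
1/(g(d) + 420117) = 1/(-401 + 420117) = 1/419716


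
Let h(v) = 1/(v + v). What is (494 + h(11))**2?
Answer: 118135161/484 ≈ 2.4408e+5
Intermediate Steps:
h(v) = 1/(2*v)
(494 + h(11))**2 = (494 + (1/2)/11)**2 = (494 + (1/2)*(1/11))**2 = (494 + 1/22)**2 = (10869/22)**2 = 118135161/484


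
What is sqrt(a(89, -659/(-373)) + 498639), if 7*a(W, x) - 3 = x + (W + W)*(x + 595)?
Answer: sqrt(3502839110729)/2611 ≈ 716.81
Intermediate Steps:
a(W, x) = 3/7 + x/7 + 2*W*(595 + x)/7 (a(W, x) = 3/7 + (x + (W + W)*(x + 595))/7 = 3/7 + (x + (2*W)*(595 + x))/7 = 3/7 + (x + 2*W*(595 + x))/7 = 3/7 + (x/7 + 2*W*(595 + x)/7) = 3/7 + x/7 + 2*W*(595 + x)/7)
sqrt(a(89, -659/(-373)) + 498639) = sqrt((3/7 + 170*89 + (-659/(-373))/7 + (2/7)*89*(-659/(-373))) + 498639) = sqrt((3/7 + 15130 + (-659*(-1/373))/7 + (2/7)*89*(-659*(-1/373))) + 498639) = sqrt((3/7 + 15130 + (1/7)*(659/373) + (2/7)*89*(659/373)) + 498639) = sqrt((3/7 + 15130 + 659/2611 + 117302/2611) + 498639) = sqrt(39623510/2611 + 498639) = sqrt(1341569939/2611) = sqrt(3502839110729)/2611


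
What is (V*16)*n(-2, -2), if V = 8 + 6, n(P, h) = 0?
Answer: 0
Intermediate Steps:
V = 14
(V*16)*n(-2, -2) = (14*16)*0 = 224*0 = 0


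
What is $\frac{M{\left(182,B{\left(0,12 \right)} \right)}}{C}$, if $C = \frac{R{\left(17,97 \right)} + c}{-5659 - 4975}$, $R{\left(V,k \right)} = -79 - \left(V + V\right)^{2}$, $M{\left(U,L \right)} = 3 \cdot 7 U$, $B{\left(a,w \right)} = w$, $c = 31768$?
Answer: $- \frac{40643148}{30533} \approx -1331.1$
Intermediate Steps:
$M{\left(U,L \right)} = 21 U$
$R{\left(V,k \right)} = -79 - 4 V^{2}$ ($R{\left(V,k \right)} = -79 - \left(2 V\right)^{2} = -79 - 4 V^{2}$)
$C = - \frac{30533}{10634}$ ($C = \frac{\left(-79 - 4 \cdot 17^{2}\right) + 31768}{-5659 - 4975} = \frac{\left(-79 - 1156\right) + 31768}{-10634} = \left(\left(-79 - 1156\right) + 31768\right) \left(- \frac{1}{10634}\right) = \left(-1235 + 31768\right) \left(- \frac{1}{10634}\right) = 30533 \left(- \frac{1}{10634}\right) = - \frac{30533}{10634} \approx -2.8713$)
$\frac{M{\left(182,B{\left(0,12 \right)} \right)}}{C} = \frac{21 \cdot 182}{- \frac{30533}{10634}} = 3822 \left(- \frac{10634}{30533}\right) = - \frac{40643148}{30533}$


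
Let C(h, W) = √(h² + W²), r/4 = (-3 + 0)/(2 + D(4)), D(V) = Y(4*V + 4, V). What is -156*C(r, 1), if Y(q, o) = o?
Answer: -156*√5 ≈ -348.83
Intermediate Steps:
D(V) = V
r = -2 (r = 4*((-3 + 0)/(2 + 4)) = 4*(-3/6) = 4*(-3*⅙) = 4*(-½) = -2)
C(h, W) = √(W² + h²)
-156*C(r, 1) = -156*√(1² + (-2)²) = -156*√(1 + 4) = -156*√5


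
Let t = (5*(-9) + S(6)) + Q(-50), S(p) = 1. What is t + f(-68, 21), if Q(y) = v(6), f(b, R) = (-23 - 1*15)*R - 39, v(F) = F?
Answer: -875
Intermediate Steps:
f(b, R) = -39 - 38*R (f(b, R) = (-23 - 15)*R - 39 = -38*R - 39 = -39 - 38*R)
Q(y) = 6
t = -38 (t = (5*(-9) + 1) + 6 = (-45 + 1) + 6 = -44 + 6 = -38)
t + f(-68, 21) = -38 + (-39 - 38*21) = -38 + (-39 - 798) = -38 - 837 = -875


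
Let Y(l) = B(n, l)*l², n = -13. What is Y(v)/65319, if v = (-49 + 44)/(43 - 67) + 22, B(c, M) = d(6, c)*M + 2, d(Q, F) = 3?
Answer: 17329429/33443328 ≈ 0.51817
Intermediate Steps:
B(c, M) = 2 + 3*M (B(c, M) = 3*M + 2 = 2 + 3*M)
v = 533/24 (v = -5/(-24) + 22 = -5*(-1/24) + 22 = 5/24 + 22 = 533/24 ≈ 22.208)
Y(l) = l²*(2 + 3*l) (Y(l) = (2 + 3*l)*l² = l²*(2 + 3*l))
Y(v)/65319 = ((533/24)²*(2 + 3*(533/24)))/65319 = (284089*(2 + 533/8)/576)*(1/65319) = ((284089/576)*(549/8))*(1/65319) = (17329429/512)*(1/65319) = 17329429/33443328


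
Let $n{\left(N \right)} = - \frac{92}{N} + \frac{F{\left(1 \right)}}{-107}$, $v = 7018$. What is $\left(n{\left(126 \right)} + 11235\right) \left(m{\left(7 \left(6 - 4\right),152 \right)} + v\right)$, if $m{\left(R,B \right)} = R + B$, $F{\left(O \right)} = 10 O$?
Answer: $\frac{544041324272}{6741} \approx 8.0706 \cdot 10^{7}$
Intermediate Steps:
$m{\left(R,B \right)} = B + R$
$n{\left(N \right)} = - \frac{10}{107} - \frac{92}{N}$ ($n{\left(N \right)} = - \frac{92}{N} + \frac{10 \cdot 1}{-107} = - \frac{92}{N} + 10 \left(- \frac{1}{107}\right) = - \frac{92}{N} - \frac{10}{107} = - \frac{10}{107} - \frac{92}{N}$)
$\left(n{\left(126 \right)} + 11235\right) \left(m{\left(7 \left(6 - 4\right),152 \right)} + v\right) = \left(\left(- \frac{10}{107} - \frac{92}{126}\right) + 11235\right) \left(\left(152 + 7 \left(6 - 4\right)\right) + 7018\right) = \left(\left(- \frac{10}{107} - \frac{46}{63}\right) + 11235\right) \left(\left(152 + 7 \cdot 2\right) + 7018\right) = \left(\left(- \frac{10}{107} - \frac{46}{63}\right) + 11235\right) \left(\left(152 + 14\right) + 7018\right) = \left(- \frac{5552}{6741} + 11235\right) \left(166 + 7018\right) = \frac{75729583}{6741} \cdot 7184 = \frac{544041324272}{6741}$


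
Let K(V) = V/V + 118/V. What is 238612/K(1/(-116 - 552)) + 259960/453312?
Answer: -10959356983/4466426472 ≈ -2.4537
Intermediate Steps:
K(V) = 1 + 118/V
238612/K(1/(-116 - 552)) + 259960/453312 = 238612/(((118 + 1/(-116 - 552))/(1/(-116 - 552)))) + 259960/453312 = 238612/(((118 + 1/(-668))/(1/(-668)))) + 259960*(1/453312) = 238612/(((118 - 1/668)/(-1/668))) + 32495/56664 = 238612/((-668*78823/668)) + 32495/56664 = 238612/(-78823) + 32495/56664 = 238612*(-1/78823) + 32495/56664 = -238612/78823 + 32495/56664 = -10959356983/4466426472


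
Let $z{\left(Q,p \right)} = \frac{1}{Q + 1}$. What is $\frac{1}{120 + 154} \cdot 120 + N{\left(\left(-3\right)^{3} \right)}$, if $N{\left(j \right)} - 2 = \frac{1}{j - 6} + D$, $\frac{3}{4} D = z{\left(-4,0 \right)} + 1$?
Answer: $\frac{44711}{13563} \approx 3.2965$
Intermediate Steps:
$z{\left(Q,p \right)} = \frac{1}{1 + Q}$
$D = \frac{8}{9}$ ($D = \frac{4 \left(\frac{1}{1 - 4} + 1\right)}{3} = \frac{4 \left(\frac{1}{-3} + 1\right)}{3} = \frac{4 \left(- \frac{1}{3} + 1\right)}{3} = \frac{4}{3} \cdot \frac{2}{3} = \frac{8}{9} \approx 0.88889$)
$N{\left(j \right)} = \frac{26}{9} + \frac{1}{-6 + j}$ ($N{\left(j \right)} = 2 + \left(\frac{1}{j - 6} + \frac{8}{9}\right) = 2 + \left(\frac{1}{-6 + j} + \frac{8}{9}\right) = 2 + \left(\frac{8}{9} + \frac{1}{-6 + j}\right) = \frac{26}{9} + \frac{1}{-6 + j}$)
$\frac{1}{120 + 154} \cdot 120 + N{\left(\left(-3\right)^{3} \right)} = \frac{1}{120 + 154} \cdot 120 + \frac{-147 + 26 \left(-3\right)^{3}}{9 \left(-6 + \left(-3\right)^{3}\right)} = \frac{1}{274} \cdot 120 + \frac{-147 + 26 \left(-27\right)}{9 \left(-6 - 27\right)} = \frac{1}{274} \cdot 120 + \frac{-147 - 702}{9 \left(-33\right)} = \frac{60}{137} + \frac{1}{9} \left(- \frac{1}{33}\right) \left(-849\right) = \frac{60}{137} + \frac{283}{99} = \frac{44711}{13563}$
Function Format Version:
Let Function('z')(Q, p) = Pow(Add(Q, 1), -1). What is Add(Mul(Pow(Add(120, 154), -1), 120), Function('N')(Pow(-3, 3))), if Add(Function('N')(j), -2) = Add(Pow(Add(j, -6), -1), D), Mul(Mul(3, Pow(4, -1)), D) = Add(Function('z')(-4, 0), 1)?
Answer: Rational(44711, 13563) ≈ 3.2965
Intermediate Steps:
Function('z')(Q, p) = Pow(Add(1, Q), -1)
D = Rational(8, 9) (D = Mul(Rational(4, 3), Add(Pow(Add(1, -4), -1), 1)) = Mul(Rational(4, 3), Add(Pow(-3, -1), 1)) = Mul(Rational(4, 3), Add(Rational(-1, 3), 1)) = Mul(Rational(4, 3), Rational(2, 3)) = Rational(8, 9) ≈ 0.88889)
Function('N')(j) = Add(Rational(26, 9), Pow(Add(-6, j), -1)) (Function('N')(j) = Add(2, Add(Pow(Add(j, -6), -1), Rational(8, 9))) = Add(2, Add(Pow(Add(-6, j), -1), Rational(8, 9))) = Add(2, Add(Rational(8, 9), Pow(Add(-6, j), -1))) = Add(Rational(26, 9), Pow(Add(-6, j), -1)))
Add(Mul(Pow(Add(120, 154), -1), 120), Function('N')(Pow(-3, 3))) = Add(Mul(Pow(Add(120, 154), -1), 120), Mul(Rational(1, 9), Pow(Add(-6, Pow(-3, 3)), -1), Add(-147, Mul(26, Pow(-3, 3))))) = Add(Mul(Pow(274, -1), 120), Mul(Rational(1, 9), Pow(Add(-6, -27), -1), Add(-147, Mul(26, -27)))) = Add(Mul(Rational(1, 274), 120), Mul(Rational(1, 9), Pow(-33, -1), Add(-147, -702))) = Add(Rational(60, 137), Mul(Rational(1, 9), Rational(-1, 33), -849)) = Add(Rational(60, 137), Rational(283, 99)) = Rational(44711, 13563)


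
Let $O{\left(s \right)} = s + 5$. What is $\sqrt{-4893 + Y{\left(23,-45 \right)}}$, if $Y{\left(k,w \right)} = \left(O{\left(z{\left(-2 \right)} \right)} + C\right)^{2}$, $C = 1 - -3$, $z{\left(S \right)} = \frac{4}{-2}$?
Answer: $2 i \sqrt{1211} \approx 69.599 i$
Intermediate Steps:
$z{\left(S \right)} = -2$ ($z{\left(S \right)} = 4 \left(- \frac{1}{2}\right) = -2$)
$C = 4$ ($C = 1 + 3 = 4$)
$O{\left(s \right)} = 5 + s$
$Y{\left(k,w \right)} = 49$ ($Y{\left(k,w \right)} = \left(\left(5 - 2\right) + 4\right)^{2} = \left(3 + 4\right)^{2} = 7^{2} = 49$)
$\sqrt{-4893 + Y{\left(23,-45 \right)}} = \sqrt{-4893 + 49} = \sqrt{-4844} = 2 i \sqrt{1211}$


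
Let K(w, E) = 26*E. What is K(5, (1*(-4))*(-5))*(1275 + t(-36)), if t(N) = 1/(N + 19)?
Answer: 11270480/17 ≈ 6.6297e+5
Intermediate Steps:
t(N) = 1/(19 + N)
K(5, (1*(-4))*(-5))*(1275 + t(-36)) = (26*((1*(-4))*(-5)))*(1275 + 1/(19 - 36)) = (26*(-4*(-5)))*(1275 + 1/(-17)) = (26*20)*(1275 - 1/17) = 520*(21674/17) = 11270480/17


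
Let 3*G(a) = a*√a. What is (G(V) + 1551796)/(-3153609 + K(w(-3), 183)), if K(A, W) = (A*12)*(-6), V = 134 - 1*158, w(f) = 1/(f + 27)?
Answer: -387949/788403 + 4*I*√6/788403 ≈ -0.49207 + 1.2428e-5*I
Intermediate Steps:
w(f) = 1/(27 + f)
V = -24 (V = 134 - 158 = -24)
G(a) = a^(3/2)/3 (G(a) = (a*√a)/3 = a^(3/2)/3)
K(A, W) = -72*A (K(A, W) = (12*A)*(-6) = -72*A)
(G(V) + 1551796)/(-3153609 + K(w(-3), 183)) = ((-24)^(3/2)/3 + 1551796)/(-3153609 - 72/(27 - 3)) = ((-48*I*√6)/3 + 1551796)/(-3153609 - 72/24) = (-16*I*√6 + 1551796)/(-3153609 - 72*1/24) = (1551796 - 16*I*√6)/(-3153609 - 3) = (1551796 - 16*I*√6)/(-3153612) = (1551796 - 16*I*√6)*(-1/3153612) = -387949/788403 + 4*I*√6/788403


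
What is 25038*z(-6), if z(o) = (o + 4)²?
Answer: 100152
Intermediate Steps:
z(o) = (4 + o)²
25038*z(-6) = 25038*(4 - 6)² = 25038*(-2)² = 25038*4 = 100152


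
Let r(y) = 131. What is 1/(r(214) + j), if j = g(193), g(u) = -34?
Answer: 1/97 ≈ 0.010309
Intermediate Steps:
j = -34
1/(r(214) + j) = 1/(131 - 34) = 1/97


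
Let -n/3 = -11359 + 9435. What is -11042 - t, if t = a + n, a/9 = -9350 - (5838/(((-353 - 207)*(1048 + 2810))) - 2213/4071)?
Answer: 4699984323113/69804080 ≈ 67331.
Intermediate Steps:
n = 5772 (n = -3*(-11359 + 9435) = -3*(-1924) = 5772)
a = -5873670124233/69804080 (a = 9*(-9350 - (5838/(((-353 - 207)*(1048 + 2810))) - 2213/4071)) = 9*(-9350 - (5838/((-560*3858)) - 2213*1/4071)) = 9*(-9350 - (5838/(-2160480) - 2213/4071)) = 9*(-9350 - (5838*(-1/2160480) - 2213/4071)) = 9*(-9350 - (-139/51440 - 2213/4071)) = 9*(-9350 - 1*(-114402589/209412240)) = 9*(-9350 + 114402589/209412240) = 9*(-1957890041411/209412240) = -5873670124233/69804080 ≈ -84145.)
t = -5470760974473/69804080 (t = -5873670124233/69804080 + 5772 = -5470760974473/69804080 ≈ -78373.)
-11042 - t = -11042 - 1*(-5470760974473/69804080) = -11042 + 5470760974473/69804080 = 4699984323113/69804080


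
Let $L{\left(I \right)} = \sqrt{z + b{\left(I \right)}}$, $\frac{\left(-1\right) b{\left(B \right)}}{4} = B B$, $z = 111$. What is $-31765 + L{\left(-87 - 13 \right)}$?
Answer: $-31765 + i \sqrt{39889} \approx -31765.0 + 199.72 i$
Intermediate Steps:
$b{\left(B \right)} = - 4 B^{2}$ ($b{\left(B \right)} = - 4 B B = - 4 B^{2}$)
$L{\left(I \right)} = \sqrt{111 - 4 I^{2}}$
$-31765 + L{\left(-87 - 13 \right)} = -31765 + \sqrt{111 - 4 \left(-87 - 13\right)^{2}} = -31765 + \sqrt{111 - 4 \left(-100\right)^{2}} = -31765 + \sqrt{111 - 40000} = -31765 + \sqrt{-39889} = -31765 + i \sqrt{39889}$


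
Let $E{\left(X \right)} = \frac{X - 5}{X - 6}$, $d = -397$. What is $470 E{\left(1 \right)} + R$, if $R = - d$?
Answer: $773$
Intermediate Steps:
$R = 397$ ($R = \left(-1\right) \left(-397\right) = 397$)
$E{\left(X \right)} = \frac{-5 + X}{-6 + X}$ ($E{\left(X \right)} = \frac{X - 5}{-6 + X} = \frac{-5 + X}{-6 + X}$)
$470 E{\left(1 \right)} + R = 470 \frac{-5 + 1}{-6 + 1} + 397 = 470 \frac{1}{-5} \left(-4\right) + 397 = 470 \left(\left(- \frac{1}{5}\right) \left(-4\right)\right) + 397 = 470 \cdot \frac{4}{5} + 397 = 376 + 397 = 773$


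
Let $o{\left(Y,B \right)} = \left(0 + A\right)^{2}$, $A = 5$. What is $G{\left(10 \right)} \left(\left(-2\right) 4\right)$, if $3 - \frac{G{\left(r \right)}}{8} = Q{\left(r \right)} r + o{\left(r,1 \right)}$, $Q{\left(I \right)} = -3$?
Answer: $-512$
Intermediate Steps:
$o{\left(Y,B \right)} = 25$ ($o{\left(Y,B \right)} = \left(0 + 5\right)^{2} = 5^{2} = 25$)
$G{\left(r \right)} = -176 + 24 r$ ($G{\left(r \right)} = 24 - 8 \left(- 3 r + 25\right) = 24 - 8 \left(25 - 3 r\right) = 24 + \left(-200 + 24 r\right) = -176 + 24 r$)
$G{\left(10 \right)} \left(\left(-2\right) 4\right) = \left(-176 + 24 \cdot 10\right) \left(\left(-2\right) 4\right) = \left(-176 + 240\right) \left(-8\right) = 64 \left(-8\right) = -512$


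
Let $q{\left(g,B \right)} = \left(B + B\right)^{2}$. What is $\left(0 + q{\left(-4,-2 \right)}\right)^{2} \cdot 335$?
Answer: $85760$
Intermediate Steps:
$q{\left(g,B \right)} = 4 B^{2}$ ($q{\left(g,B \right)} = \left(2 B\right)^{2} = 4 B^{2}$)
$\left(0 + q{\left(-4,-2 \right)}\right)^{2} \cdot 335 = \left(0 + 4 \left(-2\right)^{2}\right)^{2} \cdot 335 = \left(0 + 4 \cdot 4\right)^{2} \cdot 335 = \left(0 + 16\right)^{2} \cdot 335 = 16^{2} \cdot 335 = 256 \cdot 335 = 85760$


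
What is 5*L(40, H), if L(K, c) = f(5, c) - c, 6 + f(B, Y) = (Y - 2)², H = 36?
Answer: 5570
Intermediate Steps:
f(B, Y) = -6 + (-2 + Y)² (f(B, Y) = -6 + (Y - 2)² = -6 + (-2 + Y)²)
L(K, c) = -6 + (-2 + c)² - c (L(K, c) = (-6 + (-2 + c)²) - c = -6 + (-2 + c)² - c)
5*L(40, H) = 5*(-6 + (-2 + 36)² - 1*36) = 5*(-6 + 34² - 36) = 5*(-6 + 1156 - 36) = 5*1114 = 5570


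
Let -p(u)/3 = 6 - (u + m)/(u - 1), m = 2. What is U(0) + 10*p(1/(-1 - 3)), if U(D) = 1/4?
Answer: -887/4 ≈ -221.75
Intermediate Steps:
U(D) = ¼
p(u) = -18 + 3*(2 + u)/(-1 + u) (p(u) = -3*(6 - (u + 2)/(u - 1)) = -3*(6 - (2 + u)/(-1 + u)) = -18 + 3*(2 + u)/(-1 + u))
U(0) + 10*p(1/(-1 - 3)) = ¼ + 10*(3*(8 - 5/(-1 - 3))/(-1 + 1/(-1 - 3))) = ¼ + 10*(3*(8 - 5/(-4))/(-1 + 1/(-4))) = ¼ + 10*(3*(8 - 5*(-¼))/(-1 - ¼)) = ¼ + 10*(3*(8 + 5/4)/(-5/4)) = ¼ + 10*(3*(-⅘)*(37/4)) = ¼ + 10*(-111/5) = ¼ - 222 = -887/4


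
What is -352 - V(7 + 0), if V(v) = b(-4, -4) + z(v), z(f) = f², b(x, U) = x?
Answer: -397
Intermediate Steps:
V(v) = -4 + v²
-352 - V(7 + 0) = -352 - (-4 + (7 + 0)²) = -352 - (-4 + 7²) = -352 - (-4 + 49) = -352 - 1*45 = -352 - 45 = -397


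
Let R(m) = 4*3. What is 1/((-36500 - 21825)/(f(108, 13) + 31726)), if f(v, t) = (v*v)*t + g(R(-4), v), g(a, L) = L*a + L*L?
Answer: -196318/58325 ≈ -3.3659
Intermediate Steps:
R(m) = 12
g(a, L) = L**2 + L*a (g(a, L) = L*a + L**2 = L**2 + L*a)
f(v, t) = t*v**2 + v*(12 + v) (f(v, t) = (v*v)*t + v*(v + 12) = v**2*t + v*(12 + v) = t*v**2 + v*(12 + v))
1/((-36500 - 21825)/(f(108, 13) + 31726)) = 1/((-36500 - 21825)/(108*(12 + 108 + 13*108) + 31726)) = 1/(-58325/(108*(12 + 108 + 1404) + 31726)) = 1/(-58325/(108*1524 + 31726)) = 1/(-58325/(164592 + 31726)) = 1/(-58325/196318) = -196318/58325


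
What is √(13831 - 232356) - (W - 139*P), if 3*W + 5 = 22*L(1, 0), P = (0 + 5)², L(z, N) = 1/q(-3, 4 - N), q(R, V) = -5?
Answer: 52172/15 + 5*I*√8741 ≈ 3478.1 + 467.47*I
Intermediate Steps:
L(z, N) = -⅕ (L(z, N) = 1/(-5) = -⅕)
P = 25 (P = 5² = 25)
W = -47/15 (W = -5/3 + (22*(-⅕))/3 = -5/3 + (⅓)*(-22/5) = -5/3 - 22/15 = -47/15 ≈ -3.1333)
√(13831 - 232356) - (W - 139*P) = √(13831 - 232356) - (-47/15 - 139*25) = √(-218525) - (-47/15 - 3475) = 5*I*√8741 - 1*(-52172/15) = 5*I*√8741 + 52172/15 = 52172/15 + 5*I*√8741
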